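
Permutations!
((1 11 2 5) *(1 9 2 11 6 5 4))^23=((11)(1 6 5 9 2 4))^23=(11)(1 4 2 9 5 6)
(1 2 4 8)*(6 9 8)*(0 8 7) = [8, 2, 4, 3, 6, 5, 9, 0, 1, 7] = (0 8 1 2 4 6 9 7)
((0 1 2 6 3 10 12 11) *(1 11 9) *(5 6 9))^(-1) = (0 11)(1 9 2)(3 6 5 12 10)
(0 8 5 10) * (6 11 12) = (0 8 5 10)(6 11 12) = [8, 1, 2, 3, 4, 10, 11, 7, 5, 9, 0, 12, 6]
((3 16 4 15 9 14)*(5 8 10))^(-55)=((3 16 4 15 9 14)(5 8 10))^(-55)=(3 14 9 15 4 16)(5 10 8)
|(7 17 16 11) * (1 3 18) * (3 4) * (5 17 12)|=12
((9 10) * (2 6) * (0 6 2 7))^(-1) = ((0 6 7)(9 10))^(-1) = (0 7 6)(9 10)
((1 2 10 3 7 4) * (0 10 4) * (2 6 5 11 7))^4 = ((0 10 3 2 4 1 6 5 11 7))^4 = (0 4 11 3 6)(1 7 2 5 10)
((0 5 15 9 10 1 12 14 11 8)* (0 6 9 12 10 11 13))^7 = (0 5 15 12 14 13)(1 10)(6 8 11 9)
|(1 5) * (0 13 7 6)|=4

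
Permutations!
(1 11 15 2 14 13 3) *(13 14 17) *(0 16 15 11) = (0 16 15 2 17 13 3 1) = [16, 0, 17, 1, 4, 5, 6, 7, 8, 9, 10, 11, 12, 3, 14, 2, 15, 13]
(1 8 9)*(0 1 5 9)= (0 1 8)(5 9)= [1, 8, 2, 3, 4, 9, 6, 7, 0, 5]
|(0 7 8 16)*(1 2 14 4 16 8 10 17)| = |(0 7 10 17 1 2 14 4 16)| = 9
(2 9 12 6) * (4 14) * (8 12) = [0, 1, 9, 3, 14, 5, 2, 7, 12, 8, 10, 11, 6, 13, 4] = (2 9 8 12 6)(4 14)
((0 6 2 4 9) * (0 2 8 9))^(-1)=(0 4 2 9 8 6)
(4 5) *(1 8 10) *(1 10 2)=(10)(1 8 2)(4 5)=[0, 8, 1, 3, 5, 4, 6, 7, 2, 9, 10]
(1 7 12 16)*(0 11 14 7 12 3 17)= (0 11 14 7 3 17)(1 12 16)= [11, 12, 2, 17, 4, 5, 6, 3, 8, 9, 10, 14, 16, 13, 7, 15, 1, 0]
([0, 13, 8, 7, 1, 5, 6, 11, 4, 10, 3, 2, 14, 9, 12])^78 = [0, 8, 7, 9, 2, 5, 6, 10, 11, 1, 13, 3, 12, 4, 14]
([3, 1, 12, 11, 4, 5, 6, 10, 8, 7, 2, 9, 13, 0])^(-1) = (0 13 12 2 10 7 9 11 3)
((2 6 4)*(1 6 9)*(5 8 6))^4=(1 4 5 2 8 9 6)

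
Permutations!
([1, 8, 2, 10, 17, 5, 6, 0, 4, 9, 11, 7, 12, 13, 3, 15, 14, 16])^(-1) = [7, 0, 2, 14, 8, 5, 6, 11, 1, 9, 3, 10, 12, 13, 16, 15, 17, 4]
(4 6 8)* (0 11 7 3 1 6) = [11, 6, 2, 1, 0, 5, 8, 3, 4, 9, 10, 7] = (0 11 7 3 1 6 8 4)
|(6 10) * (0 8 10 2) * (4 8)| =|(0 4 8 10 6 2)| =6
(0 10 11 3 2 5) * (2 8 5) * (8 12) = (0 10 11 3 12 8 5) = [10, 1, 2, 12, 4, 0, 6, 7, 5, 9, 11, 3, 8]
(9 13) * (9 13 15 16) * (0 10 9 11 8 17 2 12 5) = [10, 1, 12, 3, 4, 0, 6, 7, 17, 15, 9, 8, 5, 13, 14, 16, 11, 2] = (0 10 9 15 16 11 8 17 2 12 5)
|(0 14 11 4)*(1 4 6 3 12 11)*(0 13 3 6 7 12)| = 6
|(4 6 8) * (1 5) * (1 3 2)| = 12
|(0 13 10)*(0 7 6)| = |(0 13 10 7 6)| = 5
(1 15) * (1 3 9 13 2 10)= (1 15 3 9 13 2 10)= [0, 15, 10, 9, 4, 5, 6, 7, 8, 13, 1, 11, 12, 2, 14, 3]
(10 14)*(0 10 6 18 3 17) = [10, 1, 2, 17, 4, 5, 18, 7, 8, 9, 14, 11, 12, 13, 6, 15, 16, 0, 3] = (0 10 14 6 18 3 17)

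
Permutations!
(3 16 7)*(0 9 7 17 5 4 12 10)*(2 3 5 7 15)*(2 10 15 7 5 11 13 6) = [9, 1, 3, 16, 12, 4, 2, 11, 8, 7, 0, 13, 15, 6, 14, 10, 17, 5] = (0 9 7 11 13 6 2 3 16 17 5 4 12 15 10)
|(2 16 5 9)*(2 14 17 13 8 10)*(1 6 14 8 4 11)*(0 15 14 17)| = 6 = |(0 15 14)(1 6 17 13 4 11)(2 16 5 9 8 10)|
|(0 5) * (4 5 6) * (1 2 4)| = |(0 6 1 2 4 5)| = 6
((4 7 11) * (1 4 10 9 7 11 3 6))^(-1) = (1 6 3 7 9 10 11 4)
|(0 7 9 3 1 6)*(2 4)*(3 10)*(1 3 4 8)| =|(0 7 9 10 4 2 8 1 6)| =9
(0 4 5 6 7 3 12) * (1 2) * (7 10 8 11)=(0 4 5 6 10 8 11 7 3 12)(1 2)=[4, 2, 1, 12, 5, 6, 10, 3, 11, 9, 8, 7, 0]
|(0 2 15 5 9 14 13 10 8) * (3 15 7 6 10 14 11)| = |(0 2 7 6 10 8)(3 15 5 9 11)(13 14)| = 30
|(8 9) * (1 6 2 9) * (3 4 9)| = 7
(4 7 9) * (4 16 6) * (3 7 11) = (3 7 9 16 6 4 11) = [0, 1, 2, 7, 11, 5, 4, 9, 8, 16, 10, 3, 12, 13, 14, 15, 6]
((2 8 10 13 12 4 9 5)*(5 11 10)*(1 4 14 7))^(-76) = (1 13 4 12 9 14 11 7 10)(2 5 8)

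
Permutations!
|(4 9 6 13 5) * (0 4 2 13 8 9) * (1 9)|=12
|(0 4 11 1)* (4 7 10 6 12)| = |(0 7 10 6 12 4 11 1)| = 8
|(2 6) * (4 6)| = |(2 4 6)| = 3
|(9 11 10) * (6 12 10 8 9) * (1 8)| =|(1 8 9 11)(6 12 10)| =12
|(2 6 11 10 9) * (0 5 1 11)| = 8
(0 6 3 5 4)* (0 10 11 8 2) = (0 6 3 5 4 10 11 8 2) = [6, 1, 0, 5, 10, 4, 3, 7, 2, 9, 11, 8]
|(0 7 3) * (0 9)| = 4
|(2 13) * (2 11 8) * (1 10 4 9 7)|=20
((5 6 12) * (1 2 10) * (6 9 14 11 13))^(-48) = ((1 2 10)(5 9 14 11 13 6 12))^(-48) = (5 9 14 11 13 6 12)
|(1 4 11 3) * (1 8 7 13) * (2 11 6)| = |(1 4 6 2 11 3 8 7 13)| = 9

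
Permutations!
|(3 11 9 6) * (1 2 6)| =6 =|(1 2 6 3 11 9)|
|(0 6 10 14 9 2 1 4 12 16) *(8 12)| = 11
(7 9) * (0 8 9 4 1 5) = (0 8 9 7 4 1 5) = [8, 5, 2, 3, 1, 0, 6, 4, 9, 7]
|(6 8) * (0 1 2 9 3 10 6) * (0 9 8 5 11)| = 10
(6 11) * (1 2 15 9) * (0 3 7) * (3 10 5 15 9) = (0 10 5 15 3 7)(1 2 9)(6 11) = [10, 2, 9, 7, 4, 15, 11, 0, 8, 1, 5, 6, 12, 13, 14, 3]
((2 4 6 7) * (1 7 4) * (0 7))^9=(0 7 2 1)(4 6)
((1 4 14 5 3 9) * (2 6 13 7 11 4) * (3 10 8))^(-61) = ((1 2 6 13 7 11 4 14 5 10 8 3 9))^(-61) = (1 7 5 9 13 14 3 6 4 8 2 11 10)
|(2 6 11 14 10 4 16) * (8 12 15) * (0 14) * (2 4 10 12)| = 8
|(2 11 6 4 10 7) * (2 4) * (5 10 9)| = 15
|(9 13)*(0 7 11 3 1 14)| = 6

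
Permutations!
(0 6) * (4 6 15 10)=(0 15 10 4 6)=[15, 1, 2, 3, 6, 5, 0, 7, 8, 9, 4, 11, 12, 13, 14, 10]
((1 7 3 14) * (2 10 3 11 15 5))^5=((1 7 11 15 5 2 10 3 14))^5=(1 2 7 10 11 3 15 14 5)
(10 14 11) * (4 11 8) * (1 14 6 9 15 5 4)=(1 14 8)(4 11 10 6 9 15 5)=[0, 14, 2, 3, 11, 4, 9, 7, 1, 15, 6, 10, 12, 13, 8, 5]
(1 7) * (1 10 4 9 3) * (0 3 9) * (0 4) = (0 3 1 7 10) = [3, 7, 2, 1, 4, 5, 6, 10, 8, 9, 0]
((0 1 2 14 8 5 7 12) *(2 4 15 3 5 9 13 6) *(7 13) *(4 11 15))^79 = ((0 1 11 15 3 5 13 6 2 14 8 9 7 12))^79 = (0 14 3 12 2 15 7 6 11 9 13 1 8 5)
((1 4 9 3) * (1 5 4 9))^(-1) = ((1 9 3 5 4))^(-1) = (1 4 5 3 9)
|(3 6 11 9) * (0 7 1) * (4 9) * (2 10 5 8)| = |(0 7 1)(2 10 5 8)(3 6 11 4 9)| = 60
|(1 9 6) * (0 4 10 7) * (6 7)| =7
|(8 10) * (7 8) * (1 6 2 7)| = 6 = |(1 6 2 7 8 10)|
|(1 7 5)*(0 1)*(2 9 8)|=12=|(0 1 7 5)(2 9 8)|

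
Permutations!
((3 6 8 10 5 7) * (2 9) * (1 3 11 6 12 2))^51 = ((1 3 12 2 9)(5 7 11 6 8 10))^51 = (1 3 12 2 9)(5 6)(7 8)(10 11)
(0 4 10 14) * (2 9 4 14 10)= (0 14)(2 9 4)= [14, 1, 9, 3, 2, 5, 6, 7, 8, 4, 10, 11, 12, 13, 0]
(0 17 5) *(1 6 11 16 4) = (0 17 5)(1 6 11 16 4) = [17, 6, 2, 3, 1, 0, 11, 7, 8, 9, 10, 16, 12, 13, 14, 15, 4, 5]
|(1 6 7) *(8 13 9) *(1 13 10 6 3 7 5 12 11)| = |(1 3 7 13 9 8 10 6 5 12 11)| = 11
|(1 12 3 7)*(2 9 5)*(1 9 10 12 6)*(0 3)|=8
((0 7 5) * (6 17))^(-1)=(0 5 7)(6 17)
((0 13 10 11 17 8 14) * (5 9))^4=(0 17 13 8 10 14 11)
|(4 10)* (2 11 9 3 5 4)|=7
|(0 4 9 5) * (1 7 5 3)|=|(0 4 9 3 1 7 5)|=7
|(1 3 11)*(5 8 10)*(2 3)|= |(1 2 3 11)(5 8 10)|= 12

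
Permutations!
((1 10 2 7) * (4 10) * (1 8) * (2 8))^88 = ((1 4 10 8)(2 7))^88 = (10)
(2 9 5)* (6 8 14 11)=(2 9 5)(6 8 14 11)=[0, 1, 9, 3, 4, 2, 8, 7, 14, 5, 10, 6, 12, 13, 11]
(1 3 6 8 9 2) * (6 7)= (1 3 7 6 8 9 2)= [0, 3, 1, 7, 4, 5, 8, 6, 9, 2]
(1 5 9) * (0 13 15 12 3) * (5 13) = [5, 13, 2, 0, 4, 9, 6, 7, 8, 1, 10, 11, 3, 15, 14, 12] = (0 5 9 1 13 15 12 3)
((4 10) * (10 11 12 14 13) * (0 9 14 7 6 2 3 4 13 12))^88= (0 4 2 7 14)(3 6 12 9 11)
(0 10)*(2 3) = (0 10)(2 3) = [10, 1, 3, 2, 4, 5, 6, 7, 8, 9, 0]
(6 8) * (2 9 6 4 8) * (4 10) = [0, 1, 9, 3, 8, 5, 2, 7, 10, 6, 4] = (2 9 6)(4 8 10)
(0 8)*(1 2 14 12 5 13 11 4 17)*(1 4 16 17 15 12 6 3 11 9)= (0 8)(1 2 14 6 3 11 16 17 4 15 12 5 13 9)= [8, 2, 14, 11, 15, 13, 3, 7, 0, 1, 10, 16, 5, 9, 6, 12, 17, 4]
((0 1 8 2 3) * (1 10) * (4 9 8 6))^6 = ((0 10 1 6 4 9 8 2 3))^6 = (0 8 6)(1 3 9)(2 4 10)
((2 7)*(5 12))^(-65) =((2 7)(5 12))^(-65) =(2 7)(5 12)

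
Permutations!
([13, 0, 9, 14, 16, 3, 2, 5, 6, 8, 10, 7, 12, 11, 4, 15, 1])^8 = [16, 4, 2, 7, 3, 11, 6, 13, 8, 9, 10, 0, 12, 1, 5, 15, 14]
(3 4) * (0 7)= (0 7)(3 4)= [7, 1, 2, 4, 3, 5, 6, 0]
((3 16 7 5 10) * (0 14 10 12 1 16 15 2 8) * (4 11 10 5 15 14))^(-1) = (0 8 2 15 7 16 1 12 5 14 3 10 11 4)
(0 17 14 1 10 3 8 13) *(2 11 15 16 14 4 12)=(0 17 4 12 2 11 15 16 14 1 10 3 8 13)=[17, 10, 11, 8, 12, 5, 6, 7, 13, 9, 3, 15, 2, 0, 1, 16, 14, 4]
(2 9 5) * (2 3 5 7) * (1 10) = (1 10)(2 9 7)(3 5) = [0, 10, 9, 5, 4, 3, 6, 2, 8, 7, 1]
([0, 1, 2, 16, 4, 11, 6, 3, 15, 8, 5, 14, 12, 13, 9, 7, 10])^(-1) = [0, 1, 2, 7, 4, 10, 6, 15, 9, 14, 16, 5, 12, 13, 11, 8, 3]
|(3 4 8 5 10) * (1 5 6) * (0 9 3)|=9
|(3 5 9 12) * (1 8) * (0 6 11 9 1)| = 9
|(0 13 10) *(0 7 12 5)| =6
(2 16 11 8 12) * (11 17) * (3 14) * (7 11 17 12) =[0, 1, 16, 14, 4, 5, 6, 11, 7, 9, 10, 8, 2, 13, 3, 15, 12, 17] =(17)(2 16 12)(3 14)(7 11 8)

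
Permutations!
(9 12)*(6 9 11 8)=(6 9 12 11 8)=[0, 1, 2, 3, 4, 5, 9, 7, 6, 12, 10, 8, 11]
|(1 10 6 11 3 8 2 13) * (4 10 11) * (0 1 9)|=|(0 1 11 3 8 2 13 9)(4 10 6)|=24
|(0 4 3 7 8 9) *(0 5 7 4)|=|(3 4)(5 7 8 9)|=4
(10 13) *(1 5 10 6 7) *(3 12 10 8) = [0, 5, 2, 12, 4, 8, 7, 1, 3, 9, 13, 11, 10, 6] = (1 5 8 3 12 10 13 6 7)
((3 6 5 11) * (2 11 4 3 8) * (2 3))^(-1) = (2 4 5 6 3 8 11)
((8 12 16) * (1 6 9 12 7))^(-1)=(1 7 8 16 12 9 6)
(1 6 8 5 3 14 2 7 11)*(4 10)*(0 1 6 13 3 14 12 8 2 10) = [1, 13, 7, 12, 0, 14, 2, 11, 5, 9, 4, 6, 8, 3, 10] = (0 1 13 3 12 8 5 14 10 4)(2 7 11 6)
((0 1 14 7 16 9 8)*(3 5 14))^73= (0 1 3 5 14 7 16 9 8)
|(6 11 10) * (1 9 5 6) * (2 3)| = 6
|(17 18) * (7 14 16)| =6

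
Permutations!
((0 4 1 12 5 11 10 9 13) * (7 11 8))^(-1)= (0 13 9 10 11 7 8 5 12 1 4)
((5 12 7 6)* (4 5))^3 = ((4 5 12 7 6))^3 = (4 7 5 6 12)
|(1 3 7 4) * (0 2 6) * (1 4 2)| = |(0 1 3 7 2 6)| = 6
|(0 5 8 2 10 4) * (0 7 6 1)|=9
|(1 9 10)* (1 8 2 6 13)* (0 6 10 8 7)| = 9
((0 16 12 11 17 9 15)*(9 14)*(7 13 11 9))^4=(0 15 9 12 16)(7 14 17 11 13)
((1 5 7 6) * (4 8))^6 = ((1 5 7 6)(4 8))^6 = (8)(1 7)(5 6)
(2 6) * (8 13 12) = (2 6)(8 13 12) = [0, 1, 6, 3, 4, 5, 2, 7, 13, 9, 10, 11, 8, 12]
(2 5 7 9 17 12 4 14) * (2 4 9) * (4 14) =(2 5 7)(9 17 12) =[0, 1, 5, 3, 4, 7, 6, 2, 8, 17, 10, 11, 9, 13, 14, 15, 16, 12]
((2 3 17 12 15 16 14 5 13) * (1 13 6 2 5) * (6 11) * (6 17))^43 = (1 16 12 11 13 14 15 17 5)(2 3 6)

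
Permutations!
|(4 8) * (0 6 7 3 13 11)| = |(0 6 7 3 13 11)(4 8)| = 6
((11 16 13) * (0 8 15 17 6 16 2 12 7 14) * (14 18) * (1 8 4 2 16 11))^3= (0 12 14 2 18 4 7)(1 17 16 8 6 13 15 11)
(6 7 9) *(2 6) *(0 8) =(0 8)(2 6 7 9) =[8, 1, 6, 3, 4, 5, 7, 9, 0, 2]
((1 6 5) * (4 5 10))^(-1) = ((1 6 10 4 5))^(-1) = (1 5 4 10 6)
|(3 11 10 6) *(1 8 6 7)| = 7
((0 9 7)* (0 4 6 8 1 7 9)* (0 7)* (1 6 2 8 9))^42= ((0 7 4 2 8 6 9 1))^42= (0 4 8 9)(1 7 2 6)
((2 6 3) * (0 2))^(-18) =(0 6)(2 3)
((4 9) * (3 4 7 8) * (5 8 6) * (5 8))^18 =(9)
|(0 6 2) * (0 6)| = 2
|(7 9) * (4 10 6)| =6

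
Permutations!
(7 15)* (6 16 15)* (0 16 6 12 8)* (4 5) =(0 16 15 7 12 8)(4 5) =[16, 1, 2, 3, 5, 4, 6, 12, 0, 9, 10, 11, 8, 13, 14, 7, 15]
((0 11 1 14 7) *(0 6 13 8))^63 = ((0 11 1 14 7 6 13 8))^63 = (0 8 13 6 7 14 1 11)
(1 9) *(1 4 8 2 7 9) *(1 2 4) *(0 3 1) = (0 3 1 2 7 9)(4 8) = [3, 2, 7, 1, 8, 5, 6, 9, 4, 0]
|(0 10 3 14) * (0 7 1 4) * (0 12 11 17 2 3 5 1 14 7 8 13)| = 14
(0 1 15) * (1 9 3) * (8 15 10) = (0 9 3 1 10 8 15) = [9, 10, 2, 1, 4, 5, 6, 7, 15, 3, 8, 11, 12, 13, 14, 0]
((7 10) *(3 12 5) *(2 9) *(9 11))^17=(2 9 11)(3 5 12)(7 10)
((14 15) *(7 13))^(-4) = ((7 13)(14 15))^(-4) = (15)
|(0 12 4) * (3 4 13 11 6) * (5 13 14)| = |(0 12 14 5 13 11 6 3 4)| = 9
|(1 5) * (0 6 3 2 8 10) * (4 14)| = 6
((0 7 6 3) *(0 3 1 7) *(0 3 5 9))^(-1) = (0 9 5 3)(1 6 7)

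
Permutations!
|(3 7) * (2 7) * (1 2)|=|(1 2 7 3)|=4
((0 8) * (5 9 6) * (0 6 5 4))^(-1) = ((0 8 6 4)(5 9))^(-1) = (0 4 6 8)(5 9)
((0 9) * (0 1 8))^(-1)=(0 8 1 9)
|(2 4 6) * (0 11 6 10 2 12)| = |(0 11 6 12)(2 4 10)| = 12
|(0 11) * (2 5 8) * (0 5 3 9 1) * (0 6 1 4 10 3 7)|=|(0 11 5 8 2 7)(1 6)(3 9 4 10)|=12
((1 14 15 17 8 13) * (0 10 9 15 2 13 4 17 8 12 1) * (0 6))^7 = ((0 10 9 15 8 4 17 12 1 14 2 13 6))^7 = (0 12 10 1 9 14 15 2 8 13 4 6 17)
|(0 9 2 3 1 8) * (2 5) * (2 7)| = 8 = |(0 9 5 7 2 3 1 8)|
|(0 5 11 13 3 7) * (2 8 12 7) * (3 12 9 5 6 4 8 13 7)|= 8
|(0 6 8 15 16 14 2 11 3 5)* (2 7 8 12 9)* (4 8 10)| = |(0 6 12 9 2 11 3 5)(4 8 15 16 14 7 10)| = 56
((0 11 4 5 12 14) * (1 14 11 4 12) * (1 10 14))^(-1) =(0 14 10 5 4)(11 12)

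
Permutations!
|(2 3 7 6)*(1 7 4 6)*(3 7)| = 6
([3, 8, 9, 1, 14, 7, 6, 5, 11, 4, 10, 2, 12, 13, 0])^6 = [9, 14, 1, 4, 11, 5, 6, 7, 0, 8, 10, 3, 12, 13, 2]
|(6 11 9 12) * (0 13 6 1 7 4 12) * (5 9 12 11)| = 5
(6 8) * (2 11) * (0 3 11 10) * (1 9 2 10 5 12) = [3, 9, 5, 11, 4, 12, 8, 7, 6, 2, 0, 10, 1] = (0 3 11 10)(1 9 2 5 12)(6 8)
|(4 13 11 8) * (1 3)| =|(1 3)(4 13 11 8)| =4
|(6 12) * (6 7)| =|(6 12 7)| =3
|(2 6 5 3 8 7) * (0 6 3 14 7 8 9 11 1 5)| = 8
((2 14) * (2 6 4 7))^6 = ((2 14 6 4 7))^6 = (2 14 6 4 7)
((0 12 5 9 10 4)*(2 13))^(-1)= (0 4 10 9 5 12)(2 13)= ((0 12 5 9 10 4)(2 13))^(-1)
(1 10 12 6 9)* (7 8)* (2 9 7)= [0, 10, 9, 3, 4, 5, 7, 8, 2, 1, 12, 11, 6]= (1 10 12 6 7 8 2 9)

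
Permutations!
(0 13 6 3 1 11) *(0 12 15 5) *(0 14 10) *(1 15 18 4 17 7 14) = (0 13 6 3 15 5 1 11 12 18 4 17 7 14 10) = [13, 11, 2, 15, 17, 1, 3, 14, 8, 9, 0, 12, 18, 6, 10, 5, 16, 7, 4]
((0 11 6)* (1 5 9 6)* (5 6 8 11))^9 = ((0 5 9 8 11 1 6))^9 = (0 9 11 6 5 8 1)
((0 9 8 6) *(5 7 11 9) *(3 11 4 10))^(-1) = ((0 5 7 4 10 3 11 9 8 6))^(-1) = (0 6 8 9 11 3 10 4 7 5)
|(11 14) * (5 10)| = |(5 10)(11 14)| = 2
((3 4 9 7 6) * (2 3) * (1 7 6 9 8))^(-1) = (1 8 4 3 2 6 9 7)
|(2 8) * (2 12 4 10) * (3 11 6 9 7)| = 5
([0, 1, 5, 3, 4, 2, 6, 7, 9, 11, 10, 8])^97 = [0, 1, 5, 3, 4, 2, 6, 7, 9, 11, 10, 8]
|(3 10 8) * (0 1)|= |(0 1)(3 10 8)|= 6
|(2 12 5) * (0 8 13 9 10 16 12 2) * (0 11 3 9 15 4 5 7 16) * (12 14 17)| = |(0 8 13 15 4 5 11 3 9 10)(7 16 14 17 12)| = 10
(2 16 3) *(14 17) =[0, 1, 16, 2, 4, 5, 6, 7, 8, 9, 10, 11, 12, 13, 17, 15, 3, 14] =(2 16 3)(14 17)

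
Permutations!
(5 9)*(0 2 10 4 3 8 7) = (0 2 10 4 3 8 7)(5 9) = [2, 1, 10, 8, 3, 9, 6, 0, 7, 5, 4]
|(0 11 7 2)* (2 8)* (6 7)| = |(0 11 6 7 8 2)| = 6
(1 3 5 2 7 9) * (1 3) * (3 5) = [0, 1, 7, 3, 4, 2, 6, 9, 8, 5] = (2 7 9 5)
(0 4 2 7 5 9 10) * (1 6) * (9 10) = (0 4 2 7 5 10)(1 6) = [4, 6, 7, 3, 2, 10, 1, 5, 8, 9, 0]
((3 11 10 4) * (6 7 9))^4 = ((3 11 10 4)(6 7 9))^4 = (11)(6 7 9)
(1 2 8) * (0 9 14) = [9, 2, 8, 3, 4, 5, 6, 7, 1, 14, 10, 11, 12, 13, 0] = (0 9 14)(1 2 8)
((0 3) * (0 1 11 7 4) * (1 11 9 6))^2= ((0 3 11 7 4)(1 9 6))^2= (0 11 4 3 7)(1 6 9)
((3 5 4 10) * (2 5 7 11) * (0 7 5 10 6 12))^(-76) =((0 7 11 2 10 3 5 4 6 12))^(-76) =(0 10 6 11 5)(2 4 7 3 12)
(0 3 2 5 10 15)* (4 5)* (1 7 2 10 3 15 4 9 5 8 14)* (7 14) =(0 15)(1 14)(2 9 5 3 10 4 8 7) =[15, 14, 9, 10, 8, 3, 6, 2, 7, 5, 4, 11, 12, 13, 1, 0]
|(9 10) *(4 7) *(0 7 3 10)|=|(0 7 4 3 10 9)|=6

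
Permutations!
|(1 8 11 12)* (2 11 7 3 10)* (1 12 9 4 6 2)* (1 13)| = 30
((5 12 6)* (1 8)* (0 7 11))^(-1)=(0 11 7)(1 8)(5 6 12)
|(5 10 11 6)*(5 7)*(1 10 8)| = 7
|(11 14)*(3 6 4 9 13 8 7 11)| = |(3 6 4 9 13 8 7 11 14)| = 9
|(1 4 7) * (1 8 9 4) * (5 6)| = 4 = |(4 7 8 9)(5 6)|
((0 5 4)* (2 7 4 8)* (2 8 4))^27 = ((8)(0 5 4)(2 7))^27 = (8)(2 7)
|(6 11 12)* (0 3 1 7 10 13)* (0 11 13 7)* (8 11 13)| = 12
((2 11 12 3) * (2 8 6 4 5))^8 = (12)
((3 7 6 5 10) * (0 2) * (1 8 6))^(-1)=((0 2)(1 8 6 5 10 3 7))^(-1)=(0 2)(1 7 3 10 5 6 8)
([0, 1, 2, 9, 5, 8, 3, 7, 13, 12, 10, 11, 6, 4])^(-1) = (3 6 12 9)(4 13 8 5)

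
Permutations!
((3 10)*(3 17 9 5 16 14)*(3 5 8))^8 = ((3 10 17 9 8)(5 16 14))^8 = (3 9 10 8 17)(5 14 16)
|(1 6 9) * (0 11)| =|(0 11)(1 6 9)| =6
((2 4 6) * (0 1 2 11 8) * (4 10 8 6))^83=(0 10 1 8 2)(6 11)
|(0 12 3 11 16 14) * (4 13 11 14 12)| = |(0 4 13 11 16 12 3 14)| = 8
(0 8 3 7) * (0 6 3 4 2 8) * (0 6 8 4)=(0 6 3 7 8)(2 4)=[6, 1, 4, 7, 2, 5, 3, 8, 0]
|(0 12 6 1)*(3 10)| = |(0 12 6 1)(3 10)| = 4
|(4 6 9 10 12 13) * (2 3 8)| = 6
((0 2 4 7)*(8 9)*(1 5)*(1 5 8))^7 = ((0 2 4 7)(1 8 9))^7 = (0 7 4 2)(1 8 9)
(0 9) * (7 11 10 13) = (0 9)(7 11 10 13) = [9, 1, 2, 3, 4, 5, 6, 11, 8, 0, 13, 10, 12, 7]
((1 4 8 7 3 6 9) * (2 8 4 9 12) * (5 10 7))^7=((1 9)(2 8 5 10 7 3 6 12))^7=(1 9)(2 12 6 3 7 10 5 8)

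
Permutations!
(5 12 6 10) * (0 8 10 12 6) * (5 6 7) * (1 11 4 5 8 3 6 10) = (0 3 6 12)(1 11 4 5 7 8) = [3, 11, 2, 6, 5, 7, 12, 8, 1, 9, 10, 4, 0]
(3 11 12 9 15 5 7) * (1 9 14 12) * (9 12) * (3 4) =(1 12 14 9 15 5 7 4 3 11) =[0, 12, 2, 11, 3, 7, 6, 4, 8, 15, 10, 1, 14, 13, 9, 5]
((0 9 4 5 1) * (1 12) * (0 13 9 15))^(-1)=(0 15)(1 12 5 4 9 13)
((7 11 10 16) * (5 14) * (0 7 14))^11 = (0 16 7 14 11 5 10)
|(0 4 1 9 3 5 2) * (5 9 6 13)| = 14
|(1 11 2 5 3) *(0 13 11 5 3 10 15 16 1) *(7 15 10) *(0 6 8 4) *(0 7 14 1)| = 33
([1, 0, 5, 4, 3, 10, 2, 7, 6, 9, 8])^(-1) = (0 1)(2 6 8 10 5)(3 4)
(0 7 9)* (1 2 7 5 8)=(0 5 8 1 2 7 9)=[5, 2, 7, 3, 4, 8, 6, 9, 1, 0]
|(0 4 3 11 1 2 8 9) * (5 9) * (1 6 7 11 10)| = 9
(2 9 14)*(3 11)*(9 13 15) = [0, 1, 13, 11, 4, 5, 6, 7, 8, 14, 10, 3, 12, 15, 2, 9] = (2 13 15 9 14)(3 11)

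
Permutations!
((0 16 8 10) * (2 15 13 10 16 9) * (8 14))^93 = (16)(0 15)(2 10)(9 13)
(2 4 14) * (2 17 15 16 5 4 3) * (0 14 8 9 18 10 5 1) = [14, 0, 3, 2, 8, 4, 6, 7, 9, 18, 5, 11, 12, 13, 17, 16, 1, 15, 10] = (0 14 17 15 16 1)(2 3)(4 8 9 18 10 5)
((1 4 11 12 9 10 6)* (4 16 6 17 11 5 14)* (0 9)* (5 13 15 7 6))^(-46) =(0 10 11)(1 6 7 15 13 4 14 5 16)(9 17 12)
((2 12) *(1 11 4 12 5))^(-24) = ((1 11 4 12 2 5))^(-24) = (12)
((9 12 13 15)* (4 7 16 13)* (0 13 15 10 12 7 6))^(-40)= (16)(0 10 4)(6 13 12)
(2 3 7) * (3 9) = (2 9 3 7) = [0, 1, 9, 7, 4, 5, 6, 2, 8, 3]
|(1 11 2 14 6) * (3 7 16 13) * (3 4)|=|(1 11 2 14 6)(3 7 16 13 4)|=5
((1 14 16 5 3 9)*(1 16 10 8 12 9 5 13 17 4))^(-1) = (1 4 17 13 16 9 12 8 10 14)(3 5)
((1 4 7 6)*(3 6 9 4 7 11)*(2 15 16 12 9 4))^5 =((1 7 4 11 3 6)(2 15 16 12 9))^5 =(16)(1 6 3 11 4 7)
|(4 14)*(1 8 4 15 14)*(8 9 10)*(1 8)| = |(1 9 10)(4 8)(14 15)| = 6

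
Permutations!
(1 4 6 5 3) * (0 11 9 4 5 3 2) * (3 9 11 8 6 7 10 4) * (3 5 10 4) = [8, 10, 0, 1, 7, 2, 9, 4, 6, 5, 3, 11] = (11)(0 8 6 9 5 2)(1 10 3)(4 7)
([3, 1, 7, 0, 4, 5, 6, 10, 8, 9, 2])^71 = (0 3)(2 10 7)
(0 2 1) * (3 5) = (0 2 1)(3 5) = [2, 0, 1, 5, 4, 3]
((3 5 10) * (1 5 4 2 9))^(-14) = (10)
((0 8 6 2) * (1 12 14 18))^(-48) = ((0 8 6 2)(1 12 14 18))^(-48) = (18)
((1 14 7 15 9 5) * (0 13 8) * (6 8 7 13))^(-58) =(0 8 6)(1 9 7 14 5 15 13)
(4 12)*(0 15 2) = (0 15 2)(4 12) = [15, 1, 0, 3, 12, 5, 6, 7, 8, 9, 10, 11, 4, 13, 14, 2]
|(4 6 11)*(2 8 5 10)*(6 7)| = 4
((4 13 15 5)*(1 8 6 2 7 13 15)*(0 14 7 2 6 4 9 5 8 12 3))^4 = (0 1 14 12 7 3 13)(4 15 8)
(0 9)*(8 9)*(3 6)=(0 8 9)(3 6)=[8, 1, 2, 6, 4, 5, 3, 7, 9, 0]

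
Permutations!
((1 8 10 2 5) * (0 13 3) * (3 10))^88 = ((0 13 10 2 5 1 8 3))^88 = (13)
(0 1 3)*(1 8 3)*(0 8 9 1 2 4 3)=[9, 2, 4, 8, 3, 5, 6, 7, 0, 1]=(0 9 1 2 4 3 8)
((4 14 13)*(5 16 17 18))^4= ((4 14 13)(5 16 17 18))^4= (18)(4 14 13)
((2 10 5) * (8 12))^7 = (2 10 5)(8 12)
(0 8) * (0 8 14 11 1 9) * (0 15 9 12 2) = (0 14 11 1 12 2)(9 15) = [14, 12, 0, 3, 4, 5, 6, 7, 8, 15, 10, 1, 2, 13, 11, 9]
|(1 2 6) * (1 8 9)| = 5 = |(1 2 6 8 9)|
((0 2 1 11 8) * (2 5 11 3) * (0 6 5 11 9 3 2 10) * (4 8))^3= (0 8 9)(1 2)(3 11 6)(4 5 10)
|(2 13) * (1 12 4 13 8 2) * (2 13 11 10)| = 8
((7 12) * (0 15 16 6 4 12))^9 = (0 16 4 7 15 6 12)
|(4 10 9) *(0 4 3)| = 5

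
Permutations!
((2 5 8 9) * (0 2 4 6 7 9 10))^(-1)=(0 10 8 5 2)(4 9 7 6)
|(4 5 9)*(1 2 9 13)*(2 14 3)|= 8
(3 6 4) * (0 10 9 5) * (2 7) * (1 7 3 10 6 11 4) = [6, 7, 3, 11, 10, 0, 1, 2, 8, 5, 9, 4] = (0 6 1 7 2 3 11 4 10 9 5)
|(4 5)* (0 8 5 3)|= 5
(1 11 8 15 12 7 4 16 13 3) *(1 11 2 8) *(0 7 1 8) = (0 7 4 16 13 3 11 8 15 12 1 2) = [7, 2, 0, 11, 16, 5, 6, 4, 15, 9, 10, 8, 1, 3, 14, 12, 13]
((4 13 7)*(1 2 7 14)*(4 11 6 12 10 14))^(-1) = (1 14 10 12 6 11 7 2)(4 13)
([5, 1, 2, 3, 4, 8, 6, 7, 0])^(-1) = (0 8 5)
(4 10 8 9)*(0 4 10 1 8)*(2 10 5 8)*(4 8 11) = [8, 2, 10, 3, 1, 11, 6, 7, 9, 5, 0, 4] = (0 8 9 5 11 4 1 2 10)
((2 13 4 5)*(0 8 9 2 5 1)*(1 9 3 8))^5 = ((0 1)(2 13 4 9)(3 8))^5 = (0 1)(2 13 4 9)(3 8)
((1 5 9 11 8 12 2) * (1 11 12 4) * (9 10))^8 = (1 4 8 11 2 12 9 10 5)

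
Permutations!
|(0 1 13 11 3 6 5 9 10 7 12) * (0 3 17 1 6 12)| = 12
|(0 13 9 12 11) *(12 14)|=|(0 13 9 14 12 11)|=6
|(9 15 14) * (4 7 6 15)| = 6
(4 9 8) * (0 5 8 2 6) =(0 5 8 4 9 2 6) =[5, 1, 6, 3, 9, 8, 0, 7, 4, 2]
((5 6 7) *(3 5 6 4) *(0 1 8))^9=(8)(6 7)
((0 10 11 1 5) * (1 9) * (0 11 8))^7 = ((0 10 8)(1 5 11 9))^7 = (0 10 8)(1 9 11 5)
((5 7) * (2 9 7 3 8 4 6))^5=(2 8 7 6 3 9 4 5)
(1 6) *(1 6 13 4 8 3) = [0, 13, 2, 1, 8, 5, 6, 7, 3, 9, 10, 11, 12, 4] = (1 13 4 8 3)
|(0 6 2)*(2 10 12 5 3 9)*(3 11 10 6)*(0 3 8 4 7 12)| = 24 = |(0 8 4 7 12 5 11 10)(2 3 9)|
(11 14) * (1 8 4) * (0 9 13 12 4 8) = (0 9 13 12 4 1)(11 14) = [9, 0, 2, 3, 1, 5, 6, 7, 8, 13, 10, 14, 4, 12, 11]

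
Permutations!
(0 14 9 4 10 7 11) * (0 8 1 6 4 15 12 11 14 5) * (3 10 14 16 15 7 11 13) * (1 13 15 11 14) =(0 5)(1 6 4)(3 10 14 9 7 16 11 8 13)(12 15) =[5, 6, 2, 10, 1, 0, 4, 16, 13, 7, 14, 8, 15, 3, 9, 12, 11]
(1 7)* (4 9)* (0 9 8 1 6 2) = (0 9 4 8 1 7 6 2) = [9, 7, 0, 3, 8, 5, 2, 6, 1, 4]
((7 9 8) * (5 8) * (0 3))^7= (0 3)(5 9 7 8)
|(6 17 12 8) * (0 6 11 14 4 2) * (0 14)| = |(0 6 17 12 8 11)(2 14 4)| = 6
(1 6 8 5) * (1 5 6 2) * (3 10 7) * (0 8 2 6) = (0 8)(1 6 2)(3 10 7) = [8, 6, 1, 10, 4, 5, 2, 3, 0, 9, 7]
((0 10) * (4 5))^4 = ((0 10)(4 5))^4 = (10)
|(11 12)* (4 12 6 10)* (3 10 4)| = |(3 10)(4 12 11 6)| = 4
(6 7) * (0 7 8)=(0 7 6 8)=[7, 1, 2, 3, 4, 5, 8, 6, 0]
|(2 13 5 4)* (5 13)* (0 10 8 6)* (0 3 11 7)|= 21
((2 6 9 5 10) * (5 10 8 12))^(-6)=(12)(2 9)(6 10)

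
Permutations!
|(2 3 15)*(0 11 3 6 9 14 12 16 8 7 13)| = |(0 11 3 15 2 6 9 14 12 16 8 7 13)| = 13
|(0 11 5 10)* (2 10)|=5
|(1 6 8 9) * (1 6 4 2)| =3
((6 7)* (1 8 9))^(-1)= (1 9 8)(6 7)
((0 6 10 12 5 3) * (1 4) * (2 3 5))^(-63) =((0 6 10 12 2 3)(1 4))^(-63) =(0 12)(1 4)(2 6)(3 10)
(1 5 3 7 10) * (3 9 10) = (1 5 9 10)(3 7) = [0, 5, 2, 7, 4, 9, 6, 3, 8, 10, 1]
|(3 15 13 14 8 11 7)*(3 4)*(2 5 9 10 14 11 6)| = 42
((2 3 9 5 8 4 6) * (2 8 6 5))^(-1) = ((2 3 9)(4 5 6 8))^(-1) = (2 9 3)(4 8 6 5)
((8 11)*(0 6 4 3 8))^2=(0 4 8)(3 11 6)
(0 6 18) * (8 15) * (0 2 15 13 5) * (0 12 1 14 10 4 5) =(0 6 18 2 15 8 13)(1 14 10 4 5 12) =[6, 14, 15, 3, 5, 12, 18, 7, 13, 9, 4, 11, 1, 0, 10, 8, 16, 17, 2]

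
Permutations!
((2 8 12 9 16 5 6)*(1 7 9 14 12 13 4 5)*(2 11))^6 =(1 9)(2 11 6 5 4 13 8)(7 16)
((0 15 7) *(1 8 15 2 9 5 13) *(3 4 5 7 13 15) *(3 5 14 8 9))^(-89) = ((0 2 3 4 14 8 5 15 13 1 9 7))^(-89) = (0 15 3 1 14 7 5 2 13 4 9 8)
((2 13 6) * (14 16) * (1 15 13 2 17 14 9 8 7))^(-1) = (1 7 8 9 16 14 17 6 13 15)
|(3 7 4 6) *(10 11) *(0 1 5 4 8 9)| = |(0 1 5 4 6 3 7 8 9)(10 11)| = 18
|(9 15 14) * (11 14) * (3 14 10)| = |(3 14 9 15 11 10)| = 6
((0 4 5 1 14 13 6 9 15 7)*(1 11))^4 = ((0 4 5 11 1 14 13 6 9 15 7))^4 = (0 1 9 4 14 15 5 13 7 11 6)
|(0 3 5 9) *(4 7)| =|(0 3 5 9)(4 7)| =4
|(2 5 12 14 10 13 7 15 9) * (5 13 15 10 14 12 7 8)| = |(2 13 8 5 7 10 15 9)| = 8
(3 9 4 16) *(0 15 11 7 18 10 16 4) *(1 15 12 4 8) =[12, 15, 2, 9, 8, 5, 6, 18, 1, 0, 16, 7, 4, 13, 14, 11, 3, 17, 10] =(0 12 4 8 1 15 11 7 18 10 16 3 9)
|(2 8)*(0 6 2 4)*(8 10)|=6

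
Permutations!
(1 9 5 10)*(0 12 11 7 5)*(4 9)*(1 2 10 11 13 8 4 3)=(0 12 13 8 4 9)(1 3)(2 10)(5 11 7)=[12, 3, 10, 1, 9, 11, 6, 5, 4, 0, 2, 7, 13, 8]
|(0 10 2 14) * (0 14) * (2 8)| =4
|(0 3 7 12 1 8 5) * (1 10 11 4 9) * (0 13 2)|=13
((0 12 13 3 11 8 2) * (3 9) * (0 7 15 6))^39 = (0 8 12 2 13 7 9 15 3 6 11) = ((0 12 13 9 3 11 8 2 7 15 6))^39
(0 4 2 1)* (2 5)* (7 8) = [4, 0, 1, 3, 5, 2, 6, 8, 7] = (0 4 5 2 1)(7 8)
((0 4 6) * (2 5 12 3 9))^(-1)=((0 4 6)(2 5 12 3 9))^(-1)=(0 6 4)(2 9 3 12 5)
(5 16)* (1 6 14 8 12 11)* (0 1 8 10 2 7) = (0 1 6 14 10 2 7)(5 16)(8 12 11) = [1, 6, 7, 3, 4, 16, 14, 0, 12, 9, 2, 8, 11, 13, 10, 15, 5]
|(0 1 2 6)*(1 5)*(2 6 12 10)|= 12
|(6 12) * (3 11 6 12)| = |(12)(3 11 6)| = 3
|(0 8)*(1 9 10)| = |(0 8)(1 9 10)| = 6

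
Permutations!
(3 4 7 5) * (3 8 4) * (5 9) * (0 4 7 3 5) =(0 4 3 5 8 7 9) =[4, 1, 2, 5, 3, 8, 6, 9, 7, 0]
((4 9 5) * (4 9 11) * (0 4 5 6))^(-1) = ((0 4 11 5 9 6))^(-1) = (0 6 9 5 11 4)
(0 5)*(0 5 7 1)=(0 7 1)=[7, 0, 2, 3, 4, 5, 6, 1]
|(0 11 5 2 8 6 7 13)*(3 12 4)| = 24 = |(0 11 5 2 8 6 7 13)(3 12 4)|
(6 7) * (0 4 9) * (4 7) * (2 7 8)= (0 8 2 7 6 4 9)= [8, 1, 7, 3, 9, 5, 4, 6, 2, 0]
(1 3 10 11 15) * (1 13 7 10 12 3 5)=[0, 5, 2, 12, 4, 1, 6, 10, 8, 9, 11, 15, 3, 7, 14, 13]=(1 5)(3 12)(7 10 11 15 13)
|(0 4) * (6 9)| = 2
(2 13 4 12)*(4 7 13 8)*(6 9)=(2 8 4 12)(6 9)(7 13)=[0, 1, 8, 3, 12, 5, 9, 13, 4, 6, 10, 11, 2, 7]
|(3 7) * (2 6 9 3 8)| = |(2 6 9 3 7 8)| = 6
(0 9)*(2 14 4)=(0 9)(2 14 4)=[9, 1, 14, 3, 2, 5, 6, 7, 8, 0, 10, 11, 12, 13, 4]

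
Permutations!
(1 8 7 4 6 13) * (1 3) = [0, 8, 2, 1, 6, 5, 13, 4, 7, 9, 10, 11, 12, 3] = (1 8 7 4 6 13 3)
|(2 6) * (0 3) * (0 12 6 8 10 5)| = 8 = |(0 3 12 6 2 8 10 5)|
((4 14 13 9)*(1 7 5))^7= (1 7 5)(4 9 13 14)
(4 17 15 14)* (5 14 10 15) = [0, 1, 2, 3, 17, 14, 6, 7, 8, 9, 15, 11, 12, 13, 4, 10, 16, 5] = (4 17 5 14)(10 15)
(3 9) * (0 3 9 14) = (0 3 14) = [3, 1, 2, 14, 4, 5, 6, 7, 8, 9, 10, 11, 12, 13, 0]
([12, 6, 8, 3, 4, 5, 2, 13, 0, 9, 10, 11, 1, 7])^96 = [0, 1, 2, 3, 4, 5, 6, 7, 8, 9, 10, 11, 12, 13]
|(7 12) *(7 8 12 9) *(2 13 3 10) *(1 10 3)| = |(1 10 2 13)(7 9)(8 12)| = 4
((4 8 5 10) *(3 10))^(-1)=(3 5 8 4 10)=((3 10 4 8 5))^(-1)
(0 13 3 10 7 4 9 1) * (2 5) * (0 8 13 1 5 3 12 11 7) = (0 1 8 13 12 11 7 4 9 5 2 3 10) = [1, 8, 3, 10, 9, 2, 6, 4, 13, 5, 0, 7, 11, 12]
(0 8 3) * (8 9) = (0 9 8 3) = [9, 1, 2, 0, 4, 5, 6, 7, 3, 8]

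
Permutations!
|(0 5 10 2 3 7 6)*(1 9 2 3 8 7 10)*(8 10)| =|(0 5 1 9 2 10 3 8 7 6)| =10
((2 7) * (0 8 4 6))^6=((0 8 4 6)(2 7))^6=(0 4)(6 8)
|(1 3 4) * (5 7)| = 6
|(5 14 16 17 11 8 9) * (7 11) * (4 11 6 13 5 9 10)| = |(4 11 8 10)(5 14 16 17 7 6 13)| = 28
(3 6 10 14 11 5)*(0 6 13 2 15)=[6, 1, 15, 13, 4, 3, 10, 7, 8, 9, 14, 5, 12, 2, 11, 0]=(0 6 10 14 11 5 3 13 2 15)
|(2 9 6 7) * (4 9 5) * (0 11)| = 6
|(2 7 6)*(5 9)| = 6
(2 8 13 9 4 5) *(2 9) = (2 8 13)(4 5 9) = [0, 1, 8, 3, 5, 9, 6, 7, 13, 4, 10, 11, 12, 2]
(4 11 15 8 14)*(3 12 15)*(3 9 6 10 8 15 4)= (15)(3 12 4 11 9 6 10 8 14)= [0, 1, 2, 12, 11, 5, 10, 7, 14, 6, 8, 9, 4, 13, 3, 15]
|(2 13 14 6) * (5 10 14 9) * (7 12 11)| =|(2 13 9 5 10 14 6)(7 12 11)| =21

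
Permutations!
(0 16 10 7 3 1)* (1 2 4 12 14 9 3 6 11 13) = (0 16 10 7 6 11 13 1)(2 4 12 14 9 3) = [16, 0, 4, 2, 12, 5, 11, 6, 8, 3, 7, 13, 14, 1, 9, 15, 10]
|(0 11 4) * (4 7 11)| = 2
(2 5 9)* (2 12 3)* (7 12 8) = [0, 1, 5, 2, 4, 9, 6, 12, 7, 8, 10, 11, 3] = (2 5 9 8 7 12 3)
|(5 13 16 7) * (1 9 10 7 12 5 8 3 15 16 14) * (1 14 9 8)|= |(1 8 3 15 16 12 5 13 9 10 7)|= 11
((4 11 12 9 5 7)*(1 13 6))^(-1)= (1 6 13)(4 7 5 9 12 11)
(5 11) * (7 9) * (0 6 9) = (0 6 9 7)(5 11) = [6, 1, 2, 3, 4, 11, 9, 0, 8, 7, 10, 5]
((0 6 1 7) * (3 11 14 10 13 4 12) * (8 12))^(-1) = ((0 6 1 7)(3 11 14 10 13 4 8 12))^(-1) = (0 7 1 6)(3 12 8 4 13 10 14 11)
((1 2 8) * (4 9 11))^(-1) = ((1 2 8)(4 9 11))^(-1) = (1 8 2)(4 11 9)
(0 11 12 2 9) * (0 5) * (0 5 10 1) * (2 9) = (0 11 12 9 10 1) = [11, 0, 2, 3, 4, 5, 6, 7, 8, 10, 1, 12, 9]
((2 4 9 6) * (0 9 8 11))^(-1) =(0 11 8 4 2 6 9) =((0 9 6 2 4 8 11))^(-1)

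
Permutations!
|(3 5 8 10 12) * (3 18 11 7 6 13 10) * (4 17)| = |(3 5 8)(4 17)(6 13 10 12 18 11 7)| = 42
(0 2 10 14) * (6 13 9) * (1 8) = (0 2 10 14)(1 8)(6 13 9) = [2, 8, 10, 3, 4, 5, 13, 7, 1, 6, 14, 11, 12, 9, 0]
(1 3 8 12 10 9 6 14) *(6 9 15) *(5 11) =(1 3 8 12 10 15 6 14)(5 11) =[0, 3, 2, 8, 4, 11, 14, 7, 12, 9, 15, 5, 10, 13, 1, 6]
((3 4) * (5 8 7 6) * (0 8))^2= (0 7 5 8 6)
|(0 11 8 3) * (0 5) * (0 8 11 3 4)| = |(11)(0 3 5 8 4)| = 5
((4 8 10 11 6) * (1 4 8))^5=((1 4)(6 8 10 11))^5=(1 4)(6 8 10 11)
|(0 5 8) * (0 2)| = 4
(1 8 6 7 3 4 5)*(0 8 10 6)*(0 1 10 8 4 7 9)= (0 4 5 10 6 9)(1 8)(3 7)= [4, 8, 2, 7, 5, 10, 9, 3, 1, 0, 6]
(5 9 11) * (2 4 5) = (2 4 5 9 11) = [0, 1, 4, 3, 5, 9, 6, 7, 8, 11, 10, 2]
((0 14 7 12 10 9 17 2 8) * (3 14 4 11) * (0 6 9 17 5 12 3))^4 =(0 4 11)(2 5)(3 14 7)(6 10)(8 12)(9 17)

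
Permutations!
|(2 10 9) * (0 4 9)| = |(0 4 9 2 10)| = 5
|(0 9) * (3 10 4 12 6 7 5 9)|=9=|(0 3 10 4 12 6 7 5 9)|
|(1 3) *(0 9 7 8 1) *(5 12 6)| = |(0 9 7 8 1 3)(5 12 6)| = 6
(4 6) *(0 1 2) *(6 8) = (0 1 2)(4 8 6) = [1, 2, 0, 3, 8, 5, 4, 7, 6]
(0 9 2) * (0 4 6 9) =(2 4 6 9) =[0, 1, 4, 3, 6, 5, 9, 7, 8, 2]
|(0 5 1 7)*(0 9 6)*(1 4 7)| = 6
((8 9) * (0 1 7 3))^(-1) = (0 3 7 1)(8 9)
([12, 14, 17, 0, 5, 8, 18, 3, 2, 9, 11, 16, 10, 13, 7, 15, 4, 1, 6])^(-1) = [3, 17, 8, 7, 16, 4, 18, 14, 5, 9, 12, 10, 0, 13, 1, 15, 11, 2, 6]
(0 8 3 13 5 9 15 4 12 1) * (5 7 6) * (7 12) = (0 8 3 13 12 1)(4 7 6 5 9 15) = [8, 0, 2, 13, 7, 9, 5, 6, 3, 15, 10, 11, 1, 12, 14, 4]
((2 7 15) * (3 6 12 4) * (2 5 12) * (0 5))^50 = ((0 5 12 4 3 6 2 7 15))^50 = (0 6 5 2 12 7 4 15 3)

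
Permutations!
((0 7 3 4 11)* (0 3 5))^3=((0 7 5)(3 4 11))^3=(11)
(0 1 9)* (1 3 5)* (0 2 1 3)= (1 9 2)(3 5)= [0, 9, 1, 5, 4, 3, 6, 7, 8, 2]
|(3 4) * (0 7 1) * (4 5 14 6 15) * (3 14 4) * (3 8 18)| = 24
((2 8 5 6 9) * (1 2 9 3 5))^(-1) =(9)(1 8 2)(3 6 5)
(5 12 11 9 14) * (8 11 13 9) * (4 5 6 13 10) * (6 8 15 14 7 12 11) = (4 5 11 15 14 8 6 13 9 7 12 10) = [0, 1, 2, 3, 5, 11, 13, 12, 6, 7, 4, 15, 10, 9, 8, 14]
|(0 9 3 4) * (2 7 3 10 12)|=8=|(0 9 10 12 2 7 3 4)|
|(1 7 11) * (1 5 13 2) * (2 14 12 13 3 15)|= |(1 7 11 5 3 15 2)(12 13 14)|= 21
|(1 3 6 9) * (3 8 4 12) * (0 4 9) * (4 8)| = 8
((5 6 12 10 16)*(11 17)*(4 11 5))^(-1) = ((4 11 17 5 6 12 10 16))^(-1) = (4 16 10 12 6 5 17 11)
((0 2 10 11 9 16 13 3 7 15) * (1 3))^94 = ((0 2 10 11 9 16 13 1 3 7 15))^94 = (0 13 2 1 10 3 11 7 9 15 16)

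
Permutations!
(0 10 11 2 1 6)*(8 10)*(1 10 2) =(0 8 2 10 11 1 6) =[8, 6, 10, 3, 4, 5, 0, 7, 2, 9, 11, 1]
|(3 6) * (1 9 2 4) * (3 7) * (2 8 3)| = 8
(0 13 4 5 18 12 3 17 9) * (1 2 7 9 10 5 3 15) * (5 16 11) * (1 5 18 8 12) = (0 13 4 3 17 10 16 11 18 1 2 7 9)(5 8 12 15) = [13, 2, 7, 17, 3, 8, 6, 9, 12, 0, 16, 18, 15, 4, 14, 5, 11, 10, 1]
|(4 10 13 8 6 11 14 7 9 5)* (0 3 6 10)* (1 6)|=30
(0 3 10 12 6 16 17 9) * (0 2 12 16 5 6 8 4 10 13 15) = (0 3 13 15)(2 12 8 4 10 16 17 9)(5 6) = [3, 1, 12, 13, 10, 6, 5, 7, 4, 2, 16, 11, 8, 15, 14, 0, 17, 9]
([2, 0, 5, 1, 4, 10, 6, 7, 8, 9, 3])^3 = [10, 5, 3, 2, 4, 1, 6, 7, 8, 9, 0]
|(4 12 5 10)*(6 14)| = 4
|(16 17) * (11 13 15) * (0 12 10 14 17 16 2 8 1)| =|(0 12 10 14 17 2 8 1)(11 13 15)| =24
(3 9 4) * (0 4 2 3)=(0 4)(2 3 9)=[4, 1, 3, 9, 0, 5, 6, 7, 8, 2]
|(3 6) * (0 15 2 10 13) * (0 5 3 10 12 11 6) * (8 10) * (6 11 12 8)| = 8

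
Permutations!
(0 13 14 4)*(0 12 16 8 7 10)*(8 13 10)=(0 10)(4 12 16 13 14)(7 8)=[10, 1, 2, 3, 12, 5, 6, 8, 7, 9, 0, 11, 16, 14, 4, 15, 13]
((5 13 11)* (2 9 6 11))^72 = (13)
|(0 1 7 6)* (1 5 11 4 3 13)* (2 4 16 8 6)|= 6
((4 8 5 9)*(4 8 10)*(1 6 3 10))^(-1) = (1 4 10 3 6)(5 8 9)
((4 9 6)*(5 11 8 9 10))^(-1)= (4 6 9 8 11 5 10)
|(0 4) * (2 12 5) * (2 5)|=2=|(0 4)(2 12)|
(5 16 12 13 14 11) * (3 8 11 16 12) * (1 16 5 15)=[0, 16, 2, 8, 4, 12, 6, 7, 11, 9, 10, 15, 13, 14, 5, 1, 3]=(1 16 3 8 11 15)(5 12 13 14)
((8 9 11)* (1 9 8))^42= (11)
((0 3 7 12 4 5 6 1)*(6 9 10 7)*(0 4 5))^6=(0 3 6 1 4)(5 9 10 7 12)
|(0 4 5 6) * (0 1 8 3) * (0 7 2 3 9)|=21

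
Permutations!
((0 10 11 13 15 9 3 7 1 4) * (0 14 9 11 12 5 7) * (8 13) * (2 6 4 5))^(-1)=((0 10 12 2 6 4 14 9 3)(1 5 7)(8 13 15 11))^(-1)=(0 3 9 14 4 6 2 12 10)(1 7 5)(8 11 15 13)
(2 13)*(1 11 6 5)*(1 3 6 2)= [0, 11, 13, 6, 4, 3, 5, 7, 8, 9, 10, 2, 12, 1]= (1 11 2 13)(3 6 5)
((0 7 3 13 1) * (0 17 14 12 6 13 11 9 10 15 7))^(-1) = (1 13 6 12 14 17)(3 7 15 10 9 11)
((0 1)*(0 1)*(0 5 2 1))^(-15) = ((0 5 2 1))^(-15) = (0 5 2 1)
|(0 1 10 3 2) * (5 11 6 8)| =20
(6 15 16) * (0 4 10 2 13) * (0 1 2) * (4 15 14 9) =[15, 2, 13, 3, 10, 5, 14, 7, 8, 4, 0, 11, 12, 1, 9, 16, 6] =(0 15 16 6 14 9 4 10)(1 2 13)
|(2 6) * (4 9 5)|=6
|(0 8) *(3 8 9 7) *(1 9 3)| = |(0 3 8)(1 9 7)| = 3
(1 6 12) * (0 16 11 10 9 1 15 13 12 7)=[16, 6, 2, 3, 4, 5, 7, 0, 8, 1, 9, 10, 15, 12, 14, 13, 11]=(0 16 11 10 9 1 6 7)(12 15 13)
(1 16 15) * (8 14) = (1 16 15)(8 14) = [0, 16, 2, 3, 4, 5, 6, 7, 14, 9, 10, 11, 12, 13, 8, 1, 15]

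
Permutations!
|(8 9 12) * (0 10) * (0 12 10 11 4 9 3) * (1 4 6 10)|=21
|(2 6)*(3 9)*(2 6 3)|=3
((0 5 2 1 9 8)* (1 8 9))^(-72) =(9)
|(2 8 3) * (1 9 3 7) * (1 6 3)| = 10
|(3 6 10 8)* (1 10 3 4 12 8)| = 6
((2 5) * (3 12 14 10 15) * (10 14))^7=(2 5)(3 15 10 12)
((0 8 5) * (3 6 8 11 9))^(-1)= ((0 11 9 3 6 8 5))^(-1)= (0 5 8 6 3 9 11)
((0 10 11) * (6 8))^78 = (11)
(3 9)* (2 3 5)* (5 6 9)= [0, 1, 3, 5, 4, 2, 9, 7, 8, 6]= (2 3 5)(6 9)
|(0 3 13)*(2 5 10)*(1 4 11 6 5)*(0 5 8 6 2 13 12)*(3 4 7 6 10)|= 13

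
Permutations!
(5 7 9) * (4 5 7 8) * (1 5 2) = (1 5 8 4 2)(7 9) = [0, 5, 1, 3, 2, 8, 6, 9, 4, 7]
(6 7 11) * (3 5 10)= (3 5 10)(6 7 11)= [0, 1, 2, 5, 4, 10, 7, 11, 8, 9, 3, 6]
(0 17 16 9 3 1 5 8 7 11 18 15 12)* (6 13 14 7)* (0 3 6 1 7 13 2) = (0 17 16 9 6 2)(1 5 8)(3 7 11 18 15 12)(13 14) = [17, 5, 0, 7, 4, 8, 2, 11, 1, 6, 10, 18, 3, 14, 13, 12, 9, 16, 15]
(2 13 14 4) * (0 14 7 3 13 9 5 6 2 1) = (0 14 4 1)(2 9 5 6)(3 13 7) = [14, 0, 9, 13, 1, 6, 2, 3, 8, 5, 10, 11, 12, 7, 4]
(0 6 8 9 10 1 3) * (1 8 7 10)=(0 6 7 10 8 9 1 3)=[6, 3, 2, 0, 4, 5, 7, 10, 9, 1, 8]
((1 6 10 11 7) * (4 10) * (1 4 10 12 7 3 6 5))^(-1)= ((1 5)(3 6 10 11)(4 12 7))^(-1)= (1 5)(3 11 10 6)(4 7 12)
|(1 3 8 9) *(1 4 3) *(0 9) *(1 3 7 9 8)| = |(0 8)(1 3)(4 7 9)| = 6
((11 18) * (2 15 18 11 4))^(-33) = ((2 15 18 4))^(-33) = (2 4 18 15)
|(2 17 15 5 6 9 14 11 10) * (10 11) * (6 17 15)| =|(2 15 5 17 6 9 14 10)| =8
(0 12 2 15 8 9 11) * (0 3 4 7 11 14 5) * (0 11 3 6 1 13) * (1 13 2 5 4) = (0 12 5 11 6 13)(1 2 15 8 9 14 4 7 3) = [12, 2, 15, 1, 7, 11, 13, 3, 9, 14, 10, 6, 5, 0, 4, 8]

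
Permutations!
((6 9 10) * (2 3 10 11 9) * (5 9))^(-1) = ((2 3 10 6)(5 9 11))^(-1) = (2 6 10 3)(5 11 9)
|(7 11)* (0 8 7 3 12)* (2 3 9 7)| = |(0 8 2 3 12)(7 11 9)| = 15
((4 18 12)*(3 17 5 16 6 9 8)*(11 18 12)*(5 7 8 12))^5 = ((3 17 7 8)(4 5 16 6 9 12)(11 18))^5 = (3 17 7 8)(4 12 9 6 16 5)(11 18)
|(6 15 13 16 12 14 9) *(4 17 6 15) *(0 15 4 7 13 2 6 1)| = 13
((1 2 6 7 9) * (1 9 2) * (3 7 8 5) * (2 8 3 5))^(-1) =(9)(2 8 7 3 6)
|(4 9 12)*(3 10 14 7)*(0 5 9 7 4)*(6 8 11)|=|(0 5 9 12)(3 10 14 4 7)(6 8 11)|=60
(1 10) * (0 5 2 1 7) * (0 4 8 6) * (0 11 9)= [5, 10, 1, 3, 8, 2, 11, 4, 6, 0, 7, 9]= (0 5 2 1 10 7 4 8 6 11 9)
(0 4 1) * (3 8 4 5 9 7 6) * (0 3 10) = (0 5 9 7 6 10)(1 3 8 4) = [5, 3, 2, 8, 1, 9, 10, 6, 4, 7, 0]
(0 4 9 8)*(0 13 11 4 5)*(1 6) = (0 5)(1 6)(4 9 8 13 11) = [5, 6, 2, 3, 9, 0, 1, 7, 13, 8, 10, 4, 12, 11]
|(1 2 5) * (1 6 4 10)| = 6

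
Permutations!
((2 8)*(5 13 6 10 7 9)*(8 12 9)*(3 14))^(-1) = ((2 12 9 5 13 6 10 7 8)(3 14))^(-1) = (2 8 7 10 6 13 5 9 12)(3 14)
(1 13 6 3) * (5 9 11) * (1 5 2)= (1 13 6 3 5 9 11 2)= [0, 13, 1, 5, 4, 9, 3, 7, 8, 11, 10, 2, 12, 6]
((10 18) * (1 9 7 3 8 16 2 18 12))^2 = ((1 9 7 3 8 16 2 18 10 12))^2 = (1 7 8 2 10)(3 16 18 12 9)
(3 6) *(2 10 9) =(2 10 9)(3 6) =[0, 1, 10, 6, 4, 5, 3, 7, 8, 2, 9]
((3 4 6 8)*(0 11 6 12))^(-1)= ((0 11 6 8 3 4 12))^(-1)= (0 12 4 3 8 6 11)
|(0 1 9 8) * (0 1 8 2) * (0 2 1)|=|(0 8)(1 9)|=2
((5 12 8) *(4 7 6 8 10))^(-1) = ((4 7 6 8 5 12 10))^(-1) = (4 10 12 5 8 6 7)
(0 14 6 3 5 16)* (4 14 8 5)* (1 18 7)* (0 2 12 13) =[8, 18, 12, 4, 14, 16, 3, 1, 5, 9, 10, 11, 13, 0, 6, 15, 2, 17, 7] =(0 8 5 16 2 12 13)(1 18 7)(3 4 14 6)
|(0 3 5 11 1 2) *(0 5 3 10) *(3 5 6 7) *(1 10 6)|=14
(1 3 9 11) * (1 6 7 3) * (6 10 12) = (3 9 11 10 12 6 7) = [0, 1, 2, 9, 4, 5, 7, 3, 8, 11, 12, 10, 6]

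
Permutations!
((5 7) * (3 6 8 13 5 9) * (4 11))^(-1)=((3 6 8 13 5 7 9)(4 11))^(-1)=(3 9 7 5 13 8 6)(4 11)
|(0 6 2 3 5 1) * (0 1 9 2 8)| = 12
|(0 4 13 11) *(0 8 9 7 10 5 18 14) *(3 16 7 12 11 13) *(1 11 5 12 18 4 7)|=14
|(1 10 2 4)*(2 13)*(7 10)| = 6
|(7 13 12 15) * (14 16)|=|(7 13 12 15)(14 16)|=4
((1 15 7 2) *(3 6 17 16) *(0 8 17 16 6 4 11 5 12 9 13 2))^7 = ((0 8 17 6 16 3 4 11 5 12 9 13 2 1 15 7))^7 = (0 11 15 3 2 6 9 8 5 7 4 1 16 13 17 12)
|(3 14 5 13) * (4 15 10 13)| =|(3 14 5 4 15 10 13)| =7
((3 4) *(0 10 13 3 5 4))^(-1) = ((0 10 13 3)(4 5))^(-1) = (0 3 13 10)(4 5)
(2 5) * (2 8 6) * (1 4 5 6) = (1 4 5 8)(2 6) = [0, 4, 6, 3, 5, 8, 2, 7, 1]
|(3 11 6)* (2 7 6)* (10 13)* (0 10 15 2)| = 9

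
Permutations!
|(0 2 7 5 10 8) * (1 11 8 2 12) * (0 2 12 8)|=9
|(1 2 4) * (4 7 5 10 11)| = |(1 2 7 5 10 11 4)| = 7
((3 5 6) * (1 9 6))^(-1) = (1 5 3 6 9)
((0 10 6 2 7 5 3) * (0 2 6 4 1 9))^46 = (0 10 4 1 9)(2 5)(3 7) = ((0 10 4 1 9)(2 7 5 3))^46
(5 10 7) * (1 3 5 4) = (1 3 5 10 7 4) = [0, 3, 2, 5, 1, 10, 6, 4, 8, 9, 7]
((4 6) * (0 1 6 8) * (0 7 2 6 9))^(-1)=((0 1 9)(2 6 4 8 7))^(-1)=(0 9 1)(2 7 8 4 6)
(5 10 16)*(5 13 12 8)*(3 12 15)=(3 12 8 5 10 16 13 15)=[0, 1, 2, 12, 4, 10, 6, 7, 5, 9, 16, 11, 8, 15, 14, 3, 13]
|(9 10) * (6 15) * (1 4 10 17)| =|(1 4 10 9 17)(6 15)| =10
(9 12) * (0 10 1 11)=[10, 11, 2, 3, 4, 5, 6, 7, 8, 12, 1, 0, 9]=(0 10 1 11)(9 12)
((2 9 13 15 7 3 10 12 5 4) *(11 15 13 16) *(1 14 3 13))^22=((1 14 3 10 12 5 4 2 9 16 11 15 7 13))^22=(1 9 3 11 12 7 4)(2 14 16 10 15 5 13)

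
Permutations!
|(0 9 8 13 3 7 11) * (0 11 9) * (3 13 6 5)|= |(13)(3 7 9 8 6 5)|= 6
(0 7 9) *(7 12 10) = (0 12 10 7 9) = [12, 1, 2, 3, 4, 5, 6, 9, 8, 0, 7, 11, 10]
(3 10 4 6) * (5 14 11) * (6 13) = (3 10 4 13 6)(5 14 11) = [0, 1, 2, 10, 13, 14, 3, 7, 8, 9, 4, 5, 12, 6, 11]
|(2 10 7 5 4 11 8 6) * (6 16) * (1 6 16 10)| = 6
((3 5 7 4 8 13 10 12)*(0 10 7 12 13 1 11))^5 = ((0 10 13 7 4 8 1 11)(3 5 12))^5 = (0 8 13 11 4 10 1 7)(3 12 5)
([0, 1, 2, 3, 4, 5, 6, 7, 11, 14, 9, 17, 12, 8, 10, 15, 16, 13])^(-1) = [0, 1, 2, 3, 4, 5, 6, 7, 13, 10, 14, 8, 12, 17, 9, 15, 16, 11]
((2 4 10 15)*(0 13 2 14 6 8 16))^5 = ((0 13 2 4 10 15 14 6 8 16))^5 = (0 15)(2 6)(4 8)(10 16)(13 14)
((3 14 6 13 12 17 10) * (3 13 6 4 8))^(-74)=(3 4)(8 14)(10 12)(13 17)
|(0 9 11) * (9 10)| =4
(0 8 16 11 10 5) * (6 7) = (0 8 16 11 10 5)(6 7) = [8, 1, 2, 3, 4, 0, 7, 6, 16, 9, 5, 10, 12, 13, 14, 15, 11]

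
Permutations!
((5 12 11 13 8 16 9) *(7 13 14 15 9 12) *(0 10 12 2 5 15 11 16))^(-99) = ((0 10 12 16 2 5 7 13 8)(9 15)(11 14))^(-99) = (16)(9 15)(11 14)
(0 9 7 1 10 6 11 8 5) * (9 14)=(0 14 9 7 1 10 6 11 8 5)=[14, 10, 2, 3, 4, 0, 11, 1, 5, 7, 6, 8, 12, 13, 9]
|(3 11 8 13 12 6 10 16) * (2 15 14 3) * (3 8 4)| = |(2 15 14 8 13 12 6 10 16)(3 11 4)| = 9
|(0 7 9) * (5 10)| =|(0 7 9)(5 10)| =6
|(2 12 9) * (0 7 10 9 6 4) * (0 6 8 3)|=8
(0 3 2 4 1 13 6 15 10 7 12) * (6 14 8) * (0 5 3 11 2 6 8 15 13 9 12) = [11, 9, 4, 6, 1, 3, 13, 0, 8, 12, 7, 2, 5, 14, 15, 10] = (0 11 2 4 1 9 12 5 3 6 13 14 15 10 7)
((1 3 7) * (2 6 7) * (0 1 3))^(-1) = (0 1)(2 3 7 6)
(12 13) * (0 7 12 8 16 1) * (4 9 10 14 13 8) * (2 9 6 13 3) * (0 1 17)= (0 7 12 8 16 17)(2 9 10 14 3)(4 6 13)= [7, 1, 9, 2, 6, 5, 13, 12, 16, 10, 14, 11, 8, 4, 3, 15, 17, 0]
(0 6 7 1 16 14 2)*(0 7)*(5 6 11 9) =(0 11 9 5 6)(1 16 14 2 7) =[11, 16, 7, 3, 4, 6, 0, 1, 8, 5, 10, 9, 12, 13, 2, 15, 14]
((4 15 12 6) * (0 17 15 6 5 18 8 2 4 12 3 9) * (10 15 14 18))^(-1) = (0 9 3 15 10 5 12 6 4 2 8 18 14 17) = ((0 17 14 18 8 2 4 6 12 5 10 15 3 9))^(-1)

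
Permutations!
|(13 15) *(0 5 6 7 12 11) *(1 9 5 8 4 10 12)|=|(0 8 4 10 12 11)(1 9 5 6 7)(13 15)|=30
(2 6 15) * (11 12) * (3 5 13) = (2 6 15)(3 5 13)(11 12) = [0, 1, 6, 5, 4, 13, 15, 7, 8, 9, 10, 12, 11, 3, 14, 2]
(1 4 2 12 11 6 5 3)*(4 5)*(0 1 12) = (0 1 5 3 12 11 6 4 2) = [1, 5, 0, 12, 2, 3, 4, 7, 8, 9, 10, 6, 11]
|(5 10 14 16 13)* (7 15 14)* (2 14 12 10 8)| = 12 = |(2 14 16 13 5 8)(7 15 12 10)|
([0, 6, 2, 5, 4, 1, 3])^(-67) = (1 6 3 5)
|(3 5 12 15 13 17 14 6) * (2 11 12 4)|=11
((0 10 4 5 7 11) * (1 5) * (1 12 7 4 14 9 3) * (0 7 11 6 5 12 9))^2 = ((0 10 14)(1 12 11 7 6 5 4 9 3))^2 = (0 14 10)(1 11 6 4 3 12 7 5 9)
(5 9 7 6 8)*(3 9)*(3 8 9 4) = (3 4)(5 8)(6 9 7) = [0, 1, 2, 4, 3, 8, 9, 6, 5, 7]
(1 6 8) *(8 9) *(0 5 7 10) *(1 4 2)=(0 5 7 10)(1 6 9 8 4 2)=[5, 6, 1, 3, 2, 7, 9, 10, 4, 8, 0]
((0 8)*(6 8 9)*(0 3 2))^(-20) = (0 3 6)(2 8 9)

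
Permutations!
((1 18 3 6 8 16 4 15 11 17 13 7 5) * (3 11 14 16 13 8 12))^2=((1 18 11 17 8 13 7 5)(3 6 12)(4 15 14 16))^2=(1 11 8 7)(3 12 6)(4 14)(5 18 17 13)(15 16)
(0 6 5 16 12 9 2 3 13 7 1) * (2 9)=(0 6 5 16 12 2 3 13 7 1)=[6, 0, 3, 13, 4, 16, 5, 1, 8, 9, 10, 11, 2, 7, 14, 15, 12]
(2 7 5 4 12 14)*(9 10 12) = (2 7 5 4 9 10 12 14) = [0, 1, 7, 3, 9, 4, 6, 5, 8, 10, 12, 11, 14, 13, 2]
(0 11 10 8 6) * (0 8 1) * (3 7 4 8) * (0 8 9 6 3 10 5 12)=(0 11 5 12)(1 8 3 7 4 9 6 10)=[11, 8, 2, 7, 9, 12, 10, 4, 3, 6, 1, 5, 0]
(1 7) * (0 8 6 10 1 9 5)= (0 8 6 10 1 7 9 5)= [8, 7, 2, 3, 4, 0, 10, 9, 6, 5, 1]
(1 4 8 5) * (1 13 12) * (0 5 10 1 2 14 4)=(0 5 13 12 2 14 4 8 10 1)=[5, 0, 14, 3, 8, 13, 6, 7, 10, 9, 1, 11, 2, 12, 4]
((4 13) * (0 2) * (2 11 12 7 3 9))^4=(13)(0 3 11 9 12 2 7)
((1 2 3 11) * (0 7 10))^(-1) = (0 10 7)(1 11 3 2) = ((0 7 10)(1 2 3 11))^(-1)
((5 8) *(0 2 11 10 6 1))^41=(0 1 6 10 11 2)(5 8)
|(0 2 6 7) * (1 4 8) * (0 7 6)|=6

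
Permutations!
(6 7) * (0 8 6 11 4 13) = [8, 1, 2, 3, 13, 5, 7, 11, 6, 9, 10, 4, 12, 0] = (0 8 6 7 11 4 13)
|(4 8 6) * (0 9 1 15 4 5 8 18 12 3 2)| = 9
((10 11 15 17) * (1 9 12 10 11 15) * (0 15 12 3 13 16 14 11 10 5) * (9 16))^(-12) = (17)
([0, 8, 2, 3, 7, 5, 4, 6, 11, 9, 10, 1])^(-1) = (1 11 8)(4 6 7)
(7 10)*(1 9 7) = [0, 9, 2, 3, 4, 5, 6, 10, 8, 7, 1] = (1 9 7 10)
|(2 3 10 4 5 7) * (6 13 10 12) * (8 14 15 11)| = 36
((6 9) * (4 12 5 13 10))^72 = ((4 12 5 13 10)(6 9))^72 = (4 5 10 12 13)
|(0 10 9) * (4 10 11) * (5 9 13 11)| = 12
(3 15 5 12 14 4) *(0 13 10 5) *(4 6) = [13, 1, 2, 15, 3, 12, 4, 7, 8, 9, 5, 11, 14, 10, 6, 0] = (0 13 10 5 12 14 6 4 3 15)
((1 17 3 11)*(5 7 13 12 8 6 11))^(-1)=(1 11 6 8 12 13 7 5 3 17)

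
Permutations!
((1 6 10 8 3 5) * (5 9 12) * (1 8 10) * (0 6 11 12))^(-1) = (0 9 3 8 5 12 11 1 6)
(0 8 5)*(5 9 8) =[5, 1, 2, 3, 4, 0, 6, 7, 9, 8] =(0 5)(8 9)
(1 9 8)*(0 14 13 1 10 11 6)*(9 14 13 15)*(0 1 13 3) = (0 3)(1 14 15 9 8 10 11 6) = [3, 14, 2, 0, 4, 5, 1, 7, 10, 8, 11, 6, 12, 13, 15, 9]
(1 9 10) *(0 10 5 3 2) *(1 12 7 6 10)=[1, 9, 0, 2, 4, 3, 10, 6, 8, 5, 12, 11, 7]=(0 1 9 5 3 2)(6 10 12 7)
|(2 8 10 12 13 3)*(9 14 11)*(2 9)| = 9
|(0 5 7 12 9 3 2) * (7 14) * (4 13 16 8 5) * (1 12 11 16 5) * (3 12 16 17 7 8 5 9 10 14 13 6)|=45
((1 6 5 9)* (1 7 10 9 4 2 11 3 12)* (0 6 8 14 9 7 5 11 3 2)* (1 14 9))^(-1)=(0 4 5 9 8 1 14 12 3 2 11 6)(7 10)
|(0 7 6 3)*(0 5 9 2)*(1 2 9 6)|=12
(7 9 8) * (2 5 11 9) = (2 5 11 9 8 7) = [0, 1, 5, 3, 4, 11, 6, 2, 7, 8, 10, 9]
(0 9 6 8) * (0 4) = [9, 1, 2, 3, 0, 5, 8, 7, 4, 6] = (0 9 6 8 4)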